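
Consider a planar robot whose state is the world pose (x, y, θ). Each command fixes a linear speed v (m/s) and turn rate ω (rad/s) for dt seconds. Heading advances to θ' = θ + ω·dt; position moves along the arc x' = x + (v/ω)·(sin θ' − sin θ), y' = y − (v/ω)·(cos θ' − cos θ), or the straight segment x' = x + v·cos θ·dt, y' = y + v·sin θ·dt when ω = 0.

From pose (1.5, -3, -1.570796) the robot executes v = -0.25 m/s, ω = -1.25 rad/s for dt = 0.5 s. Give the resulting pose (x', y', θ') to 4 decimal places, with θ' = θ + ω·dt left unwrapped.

(1.5378, -2.8830, -2.1958)

θ' = -1.5708 + -1.25·0.5 = -2.1958
R = v/ω = -0.25/-1.25 = 0.2000
x' = 1.5 + 0.2000·(sin -2.1958 − sin -1.5708) = 1.5378
y' = -3 − 0.2000·(cos -2.1958 − cos -1.5708) = -2.8830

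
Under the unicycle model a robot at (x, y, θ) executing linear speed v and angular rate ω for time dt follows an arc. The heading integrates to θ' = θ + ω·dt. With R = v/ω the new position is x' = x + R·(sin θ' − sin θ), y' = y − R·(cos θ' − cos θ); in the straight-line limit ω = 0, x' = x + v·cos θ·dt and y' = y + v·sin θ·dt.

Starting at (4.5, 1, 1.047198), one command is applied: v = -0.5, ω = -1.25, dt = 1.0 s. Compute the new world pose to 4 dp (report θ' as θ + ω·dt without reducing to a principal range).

θ' = 1.0472 + -1.25·1.0 = -0.2028
R = v/ω = -0.5/-1.25 = 0.4000
x' = 4.5 + 0.4000·(sin -0.2028 − sin 1.0472) = 4.0730
y' = 1 − 0.4000·(cos -0.2028 − cos 1.0472) = 0.8082

(4.0730, 0.8082, -0.2028)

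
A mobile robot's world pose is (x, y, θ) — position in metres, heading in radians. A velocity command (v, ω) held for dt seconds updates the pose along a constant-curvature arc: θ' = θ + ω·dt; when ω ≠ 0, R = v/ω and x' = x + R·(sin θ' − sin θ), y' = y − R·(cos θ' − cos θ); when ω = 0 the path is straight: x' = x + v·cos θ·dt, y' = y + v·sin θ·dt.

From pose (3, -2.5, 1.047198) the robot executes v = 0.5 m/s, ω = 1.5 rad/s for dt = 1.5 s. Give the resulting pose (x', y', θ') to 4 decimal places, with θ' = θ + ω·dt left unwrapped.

(2.6597, -2.0040, 3.2972)

θ' = 1.0472 + 1.5·1.5 = 3.2972
R = v/ω = 0.5/1.5 = 0.3333
x' = 3 + 0.3333·(sin 3.2972 − sin 1.0472) = 2.6597
y' = -2.5 − 0.3333·(cos 3.2972 − cos 1.0472) = -2.0040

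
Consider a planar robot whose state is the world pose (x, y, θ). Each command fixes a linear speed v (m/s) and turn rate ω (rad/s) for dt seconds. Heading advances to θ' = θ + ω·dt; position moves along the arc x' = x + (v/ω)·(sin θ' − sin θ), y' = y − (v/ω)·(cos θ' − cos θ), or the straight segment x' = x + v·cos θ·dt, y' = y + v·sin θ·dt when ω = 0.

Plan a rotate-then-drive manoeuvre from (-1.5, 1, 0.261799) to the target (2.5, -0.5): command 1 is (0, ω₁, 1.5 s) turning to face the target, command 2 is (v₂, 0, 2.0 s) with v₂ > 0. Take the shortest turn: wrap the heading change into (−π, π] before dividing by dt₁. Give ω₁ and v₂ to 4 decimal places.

ω₁ = -0.4137, v₂ = 2.1360

heading to target = atan2(-0.5−1, 2.5−-1.5) = -0.3588
Δθ = wrap(-0.3588 − 0.2618) = -0.6206; ω₁ = Δθ/dt₁ = -0.4137
distance = √((2.5−-1.5)² + (-0.5−1)²) = 4.2720; v₂ = distance/dt₂ = 2.1360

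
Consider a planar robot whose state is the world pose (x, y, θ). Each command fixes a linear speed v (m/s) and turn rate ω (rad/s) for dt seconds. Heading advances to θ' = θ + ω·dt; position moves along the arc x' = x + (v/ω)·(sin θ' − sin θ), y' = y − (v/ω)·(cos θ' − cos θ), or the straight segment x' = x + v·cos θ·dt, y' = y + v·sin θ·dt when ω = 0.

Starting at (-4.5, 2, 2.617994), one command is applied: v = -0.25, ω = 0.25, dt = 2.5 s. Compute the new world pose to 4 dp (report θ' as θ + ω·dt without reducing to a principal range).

(-3.8988, 1.8712, 3.2430)

θ' = 2.6180 + 0.25·2.5 = 3.2430
R = v/ω = -0.25/0.25 = -1.0000
x' = -4.5 + -1.0000·(sin 3.2430 − sin 2.6180) = -3.8988
y' = 2 − -1.0000·(cos 3.2430 − cos 2.6180) = 1.8712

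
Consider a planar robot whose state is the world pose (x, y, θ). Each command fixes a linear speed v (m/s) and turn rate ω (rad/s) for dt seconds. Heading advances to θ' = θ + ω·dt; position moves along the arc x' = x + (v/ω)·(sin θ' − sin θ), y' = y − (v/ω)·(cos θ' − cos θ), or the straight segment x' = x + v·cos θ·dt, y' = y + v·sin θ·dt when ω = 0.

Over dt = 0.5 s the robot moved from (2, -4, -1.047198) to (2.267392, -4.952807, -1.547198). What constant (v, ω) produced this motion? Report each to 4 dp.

Δθ = -1.547198 − -1.047198 = -0.500000
ω = Δθ/dt = -0.500000/0.5 = -1.0000
R = −Δy/(cos θ' − cos θ) = -2.0000
v = R·ω = -2.0000·-1.0000 = 2.0000

v = 2.0000, ω = -1.0000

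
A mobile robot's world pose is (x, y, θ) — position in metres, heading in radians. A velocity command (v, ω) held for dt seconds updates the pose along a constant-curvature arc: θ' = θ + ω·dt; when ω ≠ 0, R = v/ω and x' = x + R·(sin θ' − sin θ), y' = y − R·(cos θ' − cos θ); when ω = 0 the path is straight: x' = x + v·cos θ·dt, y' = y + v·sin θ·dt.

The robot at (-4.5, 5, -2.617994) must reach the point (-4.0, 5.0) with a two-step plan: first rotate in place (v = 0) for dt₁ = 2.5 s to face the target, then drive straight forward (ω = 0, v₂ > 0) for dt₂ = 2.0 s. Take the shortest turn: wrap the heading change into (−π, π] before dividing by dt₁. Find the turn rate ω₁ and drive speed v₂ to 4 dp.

ω₁ = 1.0472, v₂ = 0.2500

heading to target = atan2(5−5, -4−-4.5) = 0.0000
Δθ = wrap(0.0000 − -2.6180) = 2.6180; ω₁ = Δθ/dt₁ = 1.0472
distance = √((-4−-4.5)² + (5−5)²) = 0.5000; v₂ = distance/dt₂ = 0.2500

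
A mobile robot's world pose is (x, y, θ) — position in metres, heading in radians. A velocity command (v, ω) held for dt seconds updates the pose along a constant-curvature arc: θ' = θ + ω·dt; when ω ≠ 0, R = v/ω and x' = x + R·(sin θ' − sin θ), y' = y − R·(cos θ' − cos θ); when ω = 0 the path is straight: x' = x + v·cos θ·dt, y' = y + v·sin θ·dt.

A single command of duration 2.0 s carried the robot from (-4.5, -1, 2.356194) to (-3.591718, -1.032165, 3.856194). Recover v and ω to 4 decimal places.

v = -0.5000, ω = 0.7500

Δθ = 3.856194 − 2.356194 = 1.500000
ω = Δθ/dt = 1.500000/2.0 = 0.7500
R = Δx/(sin θ' − sin θ) = -0.6667
v = R·ω = -0.6667·0.7500 = -0.5000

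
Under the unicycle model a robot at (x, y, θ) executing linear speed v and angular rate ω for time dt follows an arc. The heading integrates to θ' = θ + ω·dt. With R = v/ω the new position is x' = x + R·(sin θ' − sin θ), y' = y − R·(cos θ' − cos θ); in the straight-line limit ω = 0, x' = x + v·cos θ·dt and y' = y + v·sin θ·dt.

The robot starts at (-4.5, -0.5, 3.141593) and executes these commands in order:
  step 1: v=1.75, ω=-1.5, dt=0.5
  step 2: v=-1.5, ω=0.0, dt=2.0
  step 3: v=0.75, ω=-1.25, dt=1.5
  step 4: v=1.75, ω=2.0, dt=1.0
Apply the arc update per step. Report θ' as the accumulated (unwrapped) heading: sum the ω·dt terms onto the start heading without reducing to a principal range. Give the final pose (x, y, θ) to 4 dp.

step 1: θ'=2.3916 (R=-1.1667) → pose (-5.2952, -0.1870, 2.3916)
step 2: θ'=2.3916 (straight) → pose (-3.1002, -2.2319, 2.3916)
step 3: θ'=0.5166 (R=-0.6000) → pose (-2.9875, -1.2712, 0.5166)
step 4: θ'=2.5166 (R=0.8750) → pose (-2.9078, 0.1992, 2.5166)

(-2.9078, 0.1992, 2.5166)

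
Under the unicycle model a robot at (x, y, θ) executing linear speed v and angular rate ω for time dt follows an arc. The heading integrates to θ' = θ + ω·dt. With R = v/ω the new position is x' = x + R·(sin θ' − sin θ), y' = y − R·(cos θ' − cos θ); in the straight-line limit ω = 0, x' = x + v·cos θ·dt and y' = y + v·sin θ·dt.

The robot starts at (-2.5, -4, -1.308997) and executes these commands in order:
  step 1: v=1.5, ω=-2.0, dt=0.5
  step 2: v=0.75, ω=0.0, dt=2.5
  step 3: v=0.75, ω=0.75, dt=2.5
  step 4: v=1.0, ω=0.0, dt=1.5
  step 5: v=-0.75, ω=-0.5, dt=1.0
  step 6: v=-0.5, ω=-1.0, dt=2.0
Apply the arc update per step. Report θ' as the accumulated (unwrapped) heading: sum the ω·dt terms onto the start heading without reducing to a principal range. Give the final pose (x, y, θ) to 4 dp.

(-2.5277, -7.0412, -2.9340)

step 1: θ'=-2.3090 (R=-0.7500) → pose (-2.6697, -4.6988, -2.3090)
step 2: θ'=-2.3090 (straight) → pose (-3.9315, -6.0857, -2.3090)
step 3: θ'=-0.4340 (R=1.0000) → pose (-3.6123, -7.6660, -0.4340)
step 4: θ'=-0.4340 (straight) → pose (-2.2514, -8.2967, -0.4340)
step 5: θ'=-0.9340 (R=1.5000) → pose (-2.8266, -7.8277, -0.9340)
step 6: θ'=-2.9340 (R=0.5000) → pose (-2.5277, -7.0412, -2.9340)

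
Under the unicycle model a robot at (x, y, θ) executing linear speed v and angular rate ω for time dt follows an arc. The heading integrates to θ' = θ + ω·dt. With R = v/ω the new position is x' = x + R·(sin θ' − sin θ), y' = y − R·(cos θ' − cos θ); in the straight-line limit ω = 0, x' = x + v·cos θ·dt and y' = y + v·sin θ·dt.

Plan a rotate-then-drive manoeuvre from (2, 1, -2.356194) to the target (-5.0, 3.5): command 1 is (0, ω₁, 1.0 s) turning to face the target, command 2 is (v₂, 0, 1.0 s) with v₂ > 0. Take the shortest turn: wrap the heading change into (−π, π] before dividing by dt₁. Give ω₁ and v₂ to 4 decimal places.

heading to target = atan2(3.5−1, -5−2) = 2.7986
Δθ = wrap(2.7986 − -2.3562) = -1.1284; ω₁ = Δθ/dt₁ = -1.1284
distance = √((-5−2)² + (3.5−1)²) = 7.4330; v₂ = distance/dt₂ = 7.4330

ω₁ = -1.1284, v₂ = 7.4330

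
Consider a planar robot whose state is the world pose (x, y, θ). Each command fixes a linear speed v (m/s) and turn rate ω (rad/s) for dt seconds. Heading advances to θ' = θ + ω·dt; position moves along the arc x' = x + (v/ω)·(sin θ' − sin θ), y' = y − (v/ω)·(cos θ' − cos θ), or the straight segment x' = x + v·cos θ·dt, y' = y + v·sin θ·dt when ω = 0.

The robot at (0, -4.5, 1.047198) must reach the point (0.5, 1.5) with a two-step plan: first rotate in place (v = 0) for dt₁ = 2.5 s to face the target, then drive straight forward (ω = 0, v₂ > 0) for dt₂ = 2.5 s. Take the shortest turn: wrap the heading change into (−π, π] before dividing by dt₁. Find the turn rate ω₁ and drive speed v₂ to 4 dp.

ω₁ = 0.1762, v₂ = 2.4083

heading to target = atan2(1.5−-4.5, 0.5−0) = 1.4877
Δθ = wrap(1.4877 − 1.0472) = 0.4405; ω₁ = Δθ/dt₁ = 0.1762
distance = √((0.5−0)² + (1.5−-4.5)²) = 6.0208; v₂ = distance/dt₂ = 2.4083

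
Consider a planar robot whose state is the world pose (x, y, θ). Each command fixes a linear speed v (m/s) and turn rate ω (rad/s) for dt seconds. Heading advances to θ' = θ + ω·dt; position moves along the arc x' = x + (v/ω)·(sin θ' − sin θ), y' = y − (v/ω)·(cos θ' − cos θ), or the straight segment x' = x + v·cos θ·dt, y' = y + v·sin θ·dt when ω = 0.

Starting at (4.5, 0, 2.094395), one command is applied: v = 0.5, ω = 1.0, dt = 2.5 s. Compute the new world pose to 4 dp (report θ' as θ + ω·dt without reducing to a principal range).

(3.5705, -0.1911, 4.5944)

θ' = 2.0944 + 1.0·2.5 = 4.5944
R = v/ω = 0.5/1.0 = 0.5000
x' = 4.5 + 0.5000·(sin 4.5944 − sin 2.0944) = 3.5705
y' = 0 − 0.5000·(cos 4.5944 − cos 2.0944) = -0.1911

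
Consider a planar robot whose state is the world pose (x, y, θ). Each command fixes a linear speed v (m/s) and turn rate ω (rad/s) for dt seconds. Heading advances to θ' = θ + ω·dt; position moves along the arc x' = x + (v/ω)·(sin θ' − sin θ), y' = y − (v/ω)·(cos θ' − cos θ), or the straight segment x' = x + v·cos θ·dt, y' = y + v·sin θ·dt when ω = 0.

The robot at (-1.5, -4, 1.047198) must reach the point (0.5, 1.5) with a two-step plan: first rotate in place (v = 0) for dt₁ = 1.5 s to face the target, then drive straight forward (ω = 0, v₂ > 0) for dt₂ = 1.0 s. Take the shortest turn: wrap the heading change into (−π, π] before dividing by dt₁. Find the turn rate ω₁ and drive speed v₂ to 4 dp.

ω₁ = 0.1166, v₂ = 5.8523

heading to target = atan2(1.5−-4, 0.5−-1.5) = 1.2220
Δθ = wrap(1.2220 − 1.0472) = 0.1748; ω₁ = Δθ/dt₁ = 0.1166
distance = √((0.5−-1.5)² + (1.5−-4)²) = 5.8523; v₂ = distance/dt₂ = 5.8523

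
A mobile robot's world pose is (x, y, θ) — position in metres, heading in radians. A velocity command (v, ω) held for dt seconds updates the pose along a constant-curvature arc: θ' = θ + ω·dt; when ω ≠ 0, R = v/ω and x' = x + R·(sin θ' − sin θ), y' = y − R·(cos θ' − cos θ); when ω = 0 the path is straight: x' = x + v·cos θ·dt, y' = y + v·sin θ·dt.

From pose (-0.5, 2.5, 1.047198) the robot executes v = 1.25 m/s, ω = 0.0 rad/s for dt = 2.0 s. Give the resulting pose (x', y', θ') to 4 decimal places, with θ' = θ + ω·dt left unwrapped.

θ' = 1.0472 + 0.0·2.0 = 1.0472
ω = 0 → straight: x' = -0.5 + 1.25·cos(1.0472)·2.0 = 0.7500
y' = 2.5 + 1.25·sin(1.0472)·2.0 = 4.6651

(0.7500, 4.6651, 1.0472)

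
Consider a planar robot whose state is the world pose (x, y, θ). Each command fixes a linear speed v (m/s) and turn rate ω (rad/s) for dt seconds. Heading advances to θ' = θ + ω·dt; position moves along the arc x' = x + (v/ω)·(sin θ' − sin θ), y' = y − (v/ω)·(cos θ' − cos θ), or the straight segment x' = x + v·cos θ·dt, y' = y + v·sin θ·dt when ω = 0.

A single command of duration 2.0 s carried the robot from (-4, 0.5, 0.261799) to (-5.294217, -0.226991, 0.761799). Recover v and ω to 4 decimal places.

v = -0.7500, ω = 0.2500

Δθ = 0.761799 − 0.261799 = 0.500000
ω = Δθ/dt = 0.500000/2.0 = 0.2500
R = Δx/(sin θ' − sin θ) = -3.0000
v = R·ω = -3.0000·0.2500 = -0.7500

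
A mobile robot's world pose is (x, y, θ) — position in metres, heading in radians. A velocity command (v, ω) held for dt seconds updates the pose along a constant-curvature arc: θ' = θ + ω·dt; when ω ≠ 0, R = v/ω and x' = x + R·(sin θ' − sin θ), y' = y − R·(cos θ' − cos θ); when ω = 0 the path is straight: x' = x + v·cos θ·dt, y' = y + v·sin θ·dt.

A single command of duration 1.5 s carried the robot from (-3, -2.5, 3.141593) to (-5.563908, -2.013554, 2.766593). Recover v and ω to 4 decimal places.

v = 1.7500, ω = -0.2500

Δθ = 2.766593 − 3.141593 = -0.375000
ω = Δθ/dt = -0.375000/1.5 = -0.2500
R = Δx/(sin θ' − sin θ) = -7.0000
v = R·ω = -7.0000·-0.2500 = 1.7500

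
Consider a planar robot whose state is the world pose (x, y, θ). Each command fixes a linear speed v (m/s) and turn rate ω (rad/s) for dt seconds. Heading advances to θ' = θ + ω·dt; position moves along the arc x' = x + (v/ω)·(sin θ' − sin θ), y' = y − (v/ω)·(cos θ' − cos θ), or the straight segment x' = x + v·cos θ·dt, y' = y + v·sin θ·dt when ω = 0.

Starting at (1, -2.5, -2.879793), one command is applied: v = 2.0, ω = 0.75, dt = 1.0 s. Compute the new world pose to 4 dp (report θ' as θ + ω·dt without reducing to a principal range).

(-0.5706, -3.6616, -2.1298)

θ' = -2.8798 + 0.75·1.0 = -2.1298
R = v/ω = 2.0/0.75 = 2.6667
x' = 1 + 2.6667·(sin -2.1298 − sin -2.8798) = -0.5706
y' = -2.5 − 2.6667·(cos -2.1298 − cos -2.8798) = -3.6616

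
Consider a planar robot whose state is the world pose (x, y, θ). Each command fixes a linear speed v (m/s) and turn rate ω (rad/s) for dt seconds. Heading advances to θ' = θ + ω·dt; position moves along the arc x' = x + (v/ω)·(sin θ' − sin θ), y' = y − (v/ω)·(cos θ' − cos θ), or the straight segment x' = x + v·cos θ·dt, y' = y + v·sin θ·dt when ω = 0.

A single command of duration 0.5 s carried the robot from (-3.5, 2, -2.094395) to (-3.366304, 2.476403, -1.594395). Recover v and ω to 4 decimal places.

Δθ = -1.594395 − -2.094395 = 0.500000
ω = Δθ/dt = 0.500000/0.5 = 1.0000
R = −Δy/(cos θ' − cos θ) = -1.0000
v = R·ω = -1.0000·1.0000 = -1.0000

v = -1.0000, ω = 1.0000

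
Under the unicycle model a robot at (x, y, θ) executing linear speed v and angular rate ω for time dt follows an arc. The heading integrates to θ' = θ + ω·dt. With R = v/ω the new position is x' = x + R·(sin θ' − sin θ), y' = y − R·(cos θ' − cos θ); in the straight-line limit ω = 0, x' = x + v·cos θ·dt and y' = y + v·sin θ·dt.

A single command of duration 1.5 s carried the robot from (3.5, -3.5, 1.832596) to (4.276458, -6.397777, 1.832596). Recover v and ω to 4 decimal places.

Δθ = 1.832596 − 1.832596 = 0.000000
ω = Δθ/dt = 0.000000/1.5 = 0.0000
ω = 0 → v = (Δx·cos θ + Δy·sin θ)/dt = -2.0000

v = -2.0000, ω = 0.0000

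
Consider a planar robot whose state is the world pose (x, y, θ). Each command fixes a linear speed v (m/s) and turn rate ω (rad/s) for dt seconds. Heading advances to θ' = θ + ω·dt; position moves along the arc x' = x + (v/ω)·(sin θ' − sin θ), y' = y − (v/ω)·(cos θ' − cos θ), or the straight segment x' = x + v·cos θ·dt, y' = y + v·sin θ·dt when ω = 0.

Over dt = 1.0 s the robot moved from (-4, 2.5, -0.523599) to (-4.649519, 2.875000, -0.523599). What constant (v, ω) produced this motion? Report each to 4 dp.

v = -0.7500, ω = 0.0000

Δθ = -0.523599 − -0.523599 = 0.000000
ω = Δθ/dt = 0.000000/1.0 = 0.0000
ω = 0 → v = (Δx·cos θ + Δy·sin θ)/dt = -0.7500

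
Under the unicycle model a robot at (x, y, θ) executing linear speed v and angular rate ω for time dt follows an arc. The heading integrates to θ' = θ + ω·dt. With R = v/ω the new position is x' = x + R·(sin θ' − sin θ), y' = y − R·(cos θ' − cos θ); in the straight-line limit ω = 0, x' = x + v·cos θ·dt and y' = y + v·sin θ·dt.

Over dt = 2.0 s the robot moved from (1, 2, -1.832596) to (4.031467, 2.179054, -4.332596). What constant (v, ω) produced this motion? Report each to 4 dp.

v = -2.0000, ω = -1.2500

Δθ = -4.332596 − -1.832596 = -2.500000
ω = Δθ/dt = -2.500000/2.0 = -1.2500
R = Δx/(sin θ' − sin θ) = 1.6000
v = R·ω = 1.6000·-1.2500 = -2.0000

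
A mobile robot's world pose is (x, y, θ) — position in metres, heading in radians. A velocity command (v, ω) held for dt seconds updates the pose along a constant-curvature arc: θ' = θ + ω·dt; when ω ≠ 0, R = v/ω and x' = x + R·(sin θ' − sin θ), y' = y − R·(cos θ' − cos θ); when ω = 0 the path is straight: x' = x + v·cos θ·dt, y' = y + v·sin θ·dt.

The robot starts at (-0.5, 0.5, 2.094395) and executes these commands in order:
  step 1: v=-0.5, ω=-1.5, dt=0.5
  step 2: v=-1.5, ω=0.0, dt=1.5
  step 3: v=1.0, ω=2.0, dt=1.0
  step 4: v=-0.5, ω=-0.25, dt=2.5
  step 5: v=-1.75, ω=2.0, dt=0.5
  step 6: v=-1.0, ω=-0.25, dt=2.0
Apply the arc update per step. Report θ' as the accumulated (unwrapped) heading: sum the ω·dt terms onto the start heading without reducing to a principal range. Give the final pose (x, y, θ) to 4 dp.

step 1: θ'=1.3444 (R=0.3333) → pose (-0.4638, 0.2585, 1.3444)
step 2: θ'=1.3444 (straight) → pose (-0.9689, -1.9341, 1.3444)
step 3: θ'=3.3444 (R=0.5000) → pose (-1.5569, -1.3321, 3.3444)
step 4: θ'=2.7194 (R=2.0000) → pose (-0.3345, -1.4667, 2.7194)
step 5: θ'=3.7194 (R=-0.8750) → pose (0.5020, -1.4015, 3.7194)
step 6: θ'=3.2194 (R=4.0000) → pose (2.3758, -0.7643, 3.2194)

(2.3758, -0.7643, 3.2194)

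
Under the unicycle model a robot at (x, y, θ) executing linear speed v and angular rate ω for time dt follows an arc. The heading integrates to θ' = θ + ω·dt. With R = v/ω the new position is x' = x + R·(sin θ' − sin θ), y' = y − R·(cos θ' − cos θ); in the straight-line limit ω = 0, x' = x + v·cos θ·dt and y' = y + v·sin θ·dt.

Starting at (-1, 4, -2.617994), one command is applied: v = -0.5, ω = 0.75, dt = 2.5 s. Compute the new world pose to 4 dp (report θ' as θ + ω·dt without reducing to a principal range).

θ' = -2.6180 + 0.75·2.5 = -0.7430
R = v/ω = -0.5/0.75 = -0.6667
x' = -1 + -0.6667·(sin -0.7430 − sin -2.6180) = -0.8823
y' = 4 − -0.6667·(cos -0.7430 − cos -2.6180) = 5.0683

(-0.8823, 5.0683, -0.7430)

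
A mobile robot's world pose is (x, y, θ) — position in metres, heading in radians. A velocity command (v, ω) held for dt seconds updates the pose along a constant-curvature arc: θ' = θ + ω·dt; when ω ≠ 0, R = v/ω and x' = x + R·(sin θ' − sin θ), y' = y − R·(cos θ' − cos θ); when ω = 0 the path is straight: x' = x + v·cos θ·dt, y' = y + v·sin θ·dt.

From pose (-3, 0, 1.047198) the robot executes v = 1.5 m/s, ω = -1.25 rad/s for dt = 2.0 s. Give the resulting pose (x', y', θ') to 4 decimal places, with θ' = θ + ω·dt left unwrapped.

θ' = 1.0472 + -1.25·2.0 = -1.4528
R = v/ω = 1.5/-1.25 = -1.2000
x' = -3 + -1.2000·(sin -1.4528 − sin 1.0472) = -0.7691
y' = 0 − -1.2000·(cos -1.4528 − cos 1.0472) = -0.4587

(-0.7691, -0.4587, -1.4528)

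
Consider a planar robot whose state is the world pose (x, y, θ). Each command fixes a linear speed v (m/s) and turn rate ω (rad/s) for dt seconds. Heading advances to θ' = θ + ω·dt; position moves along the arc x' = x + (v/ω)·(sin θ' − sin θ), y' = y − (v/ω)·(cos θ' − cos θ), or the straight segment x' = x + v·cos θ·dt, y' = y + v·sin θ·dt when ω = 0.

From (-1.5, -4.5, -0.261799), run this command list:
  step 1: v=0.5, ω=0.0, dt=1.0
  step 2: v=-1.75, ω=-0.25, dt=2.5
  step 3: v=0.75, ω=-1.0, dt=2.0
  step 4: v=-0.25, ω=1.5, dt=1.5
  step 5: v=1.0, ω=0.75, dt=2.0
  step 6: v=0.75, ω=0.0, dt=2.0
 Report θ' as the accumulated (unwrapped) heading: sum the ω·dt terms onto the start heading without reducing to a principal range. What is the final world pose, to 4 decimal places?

step 1: θ'=-0.2618 (straight) → pose (-1.0170, -4.6294, -0.2618)
step 2: θ'=-0.8868 (R=7.0000) → pose (-4.6307, -2.2912, -0.8868)
step 3: θ'=-2.8868 (R=-0.7500) → pose (-5.0229, -3.4909, -2.8868)
step 4: θ'=-0.6368 (R=-0.1667) → pose (-4.9658, -3.1956, -0.6368)
step 5: θ'=0.8632 (R=1.3333) → pose (-3.1598, -2.9903, 0.8632)
step 6: θ'=0.8632 (straight) → pose (-2.1848, -1.8504, 0.8632)

(-2.1848, -1.8504, 0.8632)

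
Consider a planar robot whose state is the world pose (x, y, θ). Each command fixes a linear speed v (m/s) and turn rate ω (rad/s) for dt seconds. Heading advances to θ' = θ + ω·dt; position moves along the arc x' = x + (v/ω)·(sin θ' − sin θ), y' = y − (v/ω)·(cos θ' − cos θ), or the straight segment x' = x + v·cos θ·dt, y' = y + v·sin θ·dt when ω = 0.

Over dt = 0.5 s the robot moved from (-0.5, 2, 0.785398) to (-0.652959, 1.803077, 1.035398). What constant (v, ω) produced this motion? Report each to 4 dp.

v = -0.5000, ω = 0.5000

Δθ = 1.035398 − 0.785398 = 0.250000
ω = Δθ/dt = 0.250000/0.5 = 0.5000
R = −Δy/(cos θ' − cos θ) = -1.0000
v = R·ω = -1.0000·0.5000 = -0.5000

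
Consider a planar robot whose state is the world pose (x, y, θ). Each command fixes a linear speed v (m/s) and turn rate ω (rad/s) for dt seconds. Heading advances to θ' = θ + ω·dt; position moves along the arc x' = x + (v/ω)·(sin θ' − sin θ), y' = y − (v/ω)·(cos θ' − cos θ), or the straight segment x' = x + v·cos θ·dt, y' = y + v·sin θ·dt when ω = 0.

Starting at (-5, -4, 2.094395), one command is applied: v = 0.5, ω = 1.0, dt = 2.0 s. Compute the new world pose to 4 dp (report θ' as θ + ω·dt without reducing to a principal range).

(-5.8405, -3.9603, 4.0944)

θ' = 2.0944 + 1.0·2.0 = 4.0944
R = v/ω = 0.5/1.0 = 0.5000
x' = -5 + 0.5000·(sin 4.0944 − sin 2.0944) = -5.8405
y' = -4 − 0.5000·(cos 4.0944 − cos 2.0944) = -3.9603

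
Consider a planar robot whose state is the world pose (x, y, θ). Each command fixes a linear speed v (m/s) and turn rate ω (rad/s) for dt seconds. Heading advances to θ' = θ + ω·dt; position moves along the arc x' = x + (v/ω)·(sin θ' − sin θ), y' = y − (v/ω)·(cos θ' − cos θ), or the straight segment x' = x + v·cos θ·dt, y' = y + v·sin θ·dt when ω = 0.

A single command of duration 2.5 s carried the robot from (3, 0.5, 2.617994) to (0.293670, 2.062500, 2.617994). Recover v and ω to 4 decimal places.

v = 1.2500, ω = 0.0000

Δθ = 2.617994 − 2.617994 = 0.000000
ω = Δθ/dt = 0.000000/2.5 = 0.0000
ω = 0 → v = (Δx·cos θ + Δy·sin θ)/dt = 1.2500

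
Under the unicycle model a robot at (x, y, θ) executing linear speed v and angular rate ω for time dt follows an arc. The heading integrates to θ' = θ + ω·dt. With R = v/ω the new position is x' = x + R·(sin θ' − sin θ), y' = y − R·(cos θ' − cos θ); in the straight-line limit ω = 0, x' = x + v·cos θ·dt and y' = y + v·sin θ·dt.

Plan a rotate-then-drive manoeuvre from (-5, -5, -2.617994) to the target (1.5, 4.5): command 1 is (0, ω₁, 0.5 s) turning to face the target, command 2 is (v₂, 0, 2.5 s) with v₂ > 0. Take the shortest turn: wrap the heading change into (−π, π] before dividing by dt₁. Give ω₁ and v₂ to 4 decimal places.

ω₁ = -5.3889, v₂ = 4.6043

heading to target = atan2(4.5−-5, 1.5−-5) = 0.9707
Δθ = wrap(0.9707 − -2.6180) = -2.6944; ω₁ = Δθ/dt₁ = -5.3889
distance = √((1.5−-5)² + (4.5−-5)²) = 11.5109; v₂ = distance/dt₂ = 4.6043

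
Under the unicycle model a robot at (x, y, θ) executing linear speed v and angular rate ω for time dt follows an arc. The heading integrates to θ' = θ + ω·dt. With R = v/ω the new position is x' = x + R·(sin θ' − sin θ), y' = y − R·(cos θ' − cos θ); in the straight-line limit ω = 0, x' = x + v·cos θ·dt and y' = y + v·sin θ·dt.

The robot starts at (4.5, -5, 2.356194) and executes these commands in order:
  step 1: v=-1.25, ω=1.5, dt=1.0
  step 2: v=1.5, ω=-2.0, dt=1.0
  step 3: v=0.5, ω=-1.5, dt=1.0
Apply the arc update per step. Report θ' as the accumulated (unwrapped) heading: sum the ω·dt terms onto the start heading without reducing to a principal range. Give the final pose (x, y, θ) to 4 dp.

(4.6278, -4.2786, 0.3562)

step 1: θ'=3.8562 (R=-0.8333) → pose (5.6354, -5.0402, 3.8562)
step 2: θ'=1.8562 (R=-0.7500) → pose (4.4242, -4.6848, 1.8562)
step 3: θ'=0.3562 (R=-0.3333) → pose (4.6278, -4.2786, 0.3562)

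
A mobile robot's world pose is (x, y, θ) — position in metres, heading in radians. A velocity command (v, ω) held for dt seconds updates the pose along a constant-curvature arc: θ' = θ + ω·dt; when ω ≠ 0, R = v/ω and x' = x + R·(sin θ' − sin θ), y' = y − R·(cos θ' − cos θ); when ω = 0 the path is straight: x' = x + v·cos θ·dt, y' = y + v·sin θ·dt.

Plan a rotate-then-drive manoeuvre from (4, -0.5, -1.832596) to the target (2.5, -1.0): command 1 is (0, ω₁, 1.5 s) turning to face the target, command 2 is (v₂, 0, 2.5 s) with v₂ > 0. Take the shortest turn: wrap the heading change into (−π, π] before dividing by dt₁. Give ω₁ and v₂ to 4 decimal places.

heading to target = atan2(-1−-0.5, 2.5−4) = -2.8198
Δθ = wrap(-2.8198 − -1.8326) = -0.9872; ω₁ = Δθ/dt₁ = -0.6582
distance = √((2.5−4)² + (-1−-0.5)²) = 1.5811; v₂ = distance/dt₂ = 0.6325

ω₁ = -0.6582, v₂ = 0.6325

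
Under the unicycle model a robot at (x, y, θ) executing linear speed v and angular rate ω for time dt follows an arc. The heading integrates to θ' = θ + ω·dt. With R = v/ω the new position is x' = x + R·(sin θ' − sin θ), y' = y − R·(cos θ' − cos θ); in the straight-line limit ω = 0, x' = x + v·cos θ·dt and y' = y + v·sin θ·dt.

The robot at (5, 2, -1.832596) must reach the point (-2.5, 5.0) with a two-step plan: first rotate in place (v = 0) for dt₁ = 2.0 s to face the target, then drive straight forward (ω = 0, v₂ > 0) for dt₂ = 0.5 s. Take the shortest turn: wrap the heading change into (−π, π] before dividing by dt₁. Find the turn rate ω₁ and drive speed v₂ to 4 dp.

heading to target = atan2(5−2, -2.5−5) = 2.7611
Δθ = wrap(2.7611 − -1.8326) = -1.6895; ω₁ = Δθ/dt₁ = -0.8448
distance = √((-2.5−5)² + (5−2)²) = 8.0777; v₂ = distance/dt₂ = 16.1555

ω₁ = -0.8448, v₂ = 16.1555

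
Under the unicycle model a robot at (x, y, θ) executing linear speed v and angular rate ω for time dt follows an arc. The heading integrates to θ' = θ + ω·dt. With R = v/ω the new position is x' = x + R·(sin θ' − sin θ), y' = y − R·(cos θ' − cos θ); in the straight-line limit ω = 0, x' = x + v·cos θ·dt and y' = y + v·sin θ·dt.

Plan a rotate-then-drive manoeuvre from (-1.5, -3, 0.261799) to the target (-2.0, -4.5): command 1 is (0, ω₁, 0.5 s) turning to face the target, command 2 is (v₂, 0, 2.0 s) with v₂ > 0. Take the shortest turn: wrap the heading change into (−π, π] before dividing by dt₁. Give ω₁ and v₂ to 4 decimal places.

ω₁ = -4.3087, v₂ = 0.7906

heading to target = atan2(-4.5−-3, -2−-1.5) = -1.8925
Δθ = wrap(-1.8925 − 0.2618) = -2.1543; ω₁ = Δθ/dt₁ = -4.3087
distance = √((-2−-1.5)² + (-4.5−-3)²) = 1.5811; v₂ = distance/dt₂ = 0.7906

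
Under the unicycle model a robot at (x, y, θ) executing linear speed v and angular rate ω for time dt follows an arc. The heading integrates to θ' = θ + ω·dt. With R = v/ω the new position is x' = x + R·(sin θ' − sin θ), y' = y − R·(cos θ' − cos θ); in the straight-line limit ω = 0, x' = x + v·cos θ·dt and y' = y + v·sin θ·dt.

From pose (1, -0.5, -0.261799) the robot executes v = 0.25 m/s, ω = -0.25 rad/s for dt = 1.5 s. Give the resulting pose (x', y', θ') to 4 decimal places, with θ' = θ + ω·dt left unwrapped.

(1.3358, -0.6619, -0.6368)

θ' = -0.2618 + -0.25·1.5 = -0.6368
R = v/ω = 0.25/-0.25 = -1.0000
x' = 1 + -1.0000·(sin -0.6368 − sin -0.2618) = 1.3358
y' = -0.5 − -1.0000·(cos -0.6368 − cos -0.2618) = -0.6619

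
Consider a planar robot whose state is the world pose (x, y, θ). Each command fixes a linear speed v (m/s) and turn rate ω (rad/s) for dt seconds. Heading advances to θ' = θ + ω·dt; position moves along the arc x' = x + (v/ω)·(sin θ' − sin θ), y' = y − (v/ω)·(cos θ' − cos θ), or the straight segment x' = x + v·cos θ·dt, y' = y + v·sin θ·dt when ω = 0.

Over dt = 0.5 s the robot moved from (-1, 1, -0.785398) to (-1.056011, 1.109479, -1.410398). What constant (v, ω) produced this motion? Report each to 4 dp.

Δθ = -1.410398 − -0.785398 = -0.625000
ω = Δθ/dt = -0.625000/0.5 = -1.2500
R = −Δy/(cos θ' − cos θ) = 0.2000
v = R·ω = 0.2000·-1.2500 = -0.2500

v = -0.2500, ω = -1.2500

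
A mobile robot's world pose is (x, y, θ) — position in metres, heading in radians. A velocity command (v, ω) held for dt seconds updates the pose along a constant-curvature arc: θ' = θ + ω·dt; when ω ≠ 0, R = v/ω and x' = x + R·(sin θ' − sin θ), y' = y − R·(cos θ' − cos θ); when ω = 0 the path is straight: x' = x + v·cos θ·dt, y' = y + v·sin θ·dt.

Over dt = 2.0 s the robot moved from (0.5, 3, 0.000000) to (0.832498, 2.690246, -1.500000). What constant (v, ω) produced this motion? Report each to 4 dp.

Δθ = -1.500000 − 0.000000 = -1.500000
ω = Δθ/dt = -1.500000/2.0 = -0.7500
R = Δx/(sin θ' − sin θ) = -0.3333
v = R·ω = -0.3333·-0.7500 = 0.2500

v = 0.2500, ω = -0.7500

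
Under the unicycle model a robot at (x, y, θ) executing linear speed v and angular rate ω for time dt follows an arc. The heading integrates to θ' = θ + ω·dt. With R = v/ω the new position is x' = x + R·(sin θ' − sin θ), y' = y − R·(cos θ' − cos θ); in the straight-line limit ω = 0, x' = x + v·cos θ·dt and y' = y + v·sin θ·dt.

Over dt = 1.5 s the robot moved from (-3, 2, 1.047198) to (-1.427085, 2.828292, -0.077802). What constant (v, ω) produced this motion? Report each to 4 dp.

Δθ = -0.077802 − 1.047198 = -1.125000
ω = Δθ/dt = -1.125000/1.5 = -0.7500
R = Δx/(sin θ' − sin θ) = -1.6667
v = R·ω = -1.6667·-0.7500 = 1.2500

v = 1.2500, ω = -0.7500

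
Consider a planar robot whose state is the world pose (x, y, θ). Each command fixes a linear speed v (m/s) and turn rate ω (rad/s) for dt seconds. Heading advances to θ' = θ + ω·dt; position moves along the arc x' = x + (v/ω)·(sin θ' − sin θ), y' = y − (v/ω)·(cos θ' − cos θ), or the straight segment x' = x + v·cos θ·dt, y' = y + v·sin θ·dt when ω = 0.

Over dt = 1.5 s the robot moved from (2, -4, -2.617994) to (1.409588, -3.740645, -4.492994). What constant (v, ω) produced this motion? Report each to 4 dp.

v = 0.5000, ω = -1.2500

Δθ = -4.492994 − -2.617994 = -1.875000
ω = Δθ/dt = -1.875000/1.5 = -1.2500
R = Δx/(sin θ' − sin θ) = -0.4000
v = R·ω = -0.4000·-1.2500 = 0.5000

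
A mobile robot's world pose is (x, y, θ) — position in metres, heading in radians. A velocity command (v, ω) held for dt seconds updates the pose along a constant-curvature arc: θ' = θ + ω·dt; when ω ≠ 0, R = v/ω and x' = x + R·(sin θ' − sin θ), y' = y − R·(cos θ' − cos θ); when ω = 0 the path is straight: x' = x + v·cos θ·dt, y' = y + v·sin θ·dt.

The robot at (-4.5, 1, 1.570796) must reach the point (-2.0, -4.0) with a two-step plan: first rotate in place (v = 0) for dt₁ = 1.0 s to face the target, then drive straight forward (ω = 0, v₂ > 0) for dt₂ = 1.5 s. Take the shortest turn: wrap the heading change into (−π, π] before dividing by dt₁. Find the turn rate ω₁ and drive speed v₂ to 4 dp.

ω₁ = -2.6779, v₂ = 3.7268

heading to target = atan2(-4−1, -2−-4.5) = -1.1071
Δθ = wrap(-1.1071 − 1.5708) = -2.6779; ω₁ = Δθ/dt₁ = -2.6779
distance = √((-2−-4.5)² + (-4−1)²) = 5.5902; v₂ = distance/dt₂ = 3.7268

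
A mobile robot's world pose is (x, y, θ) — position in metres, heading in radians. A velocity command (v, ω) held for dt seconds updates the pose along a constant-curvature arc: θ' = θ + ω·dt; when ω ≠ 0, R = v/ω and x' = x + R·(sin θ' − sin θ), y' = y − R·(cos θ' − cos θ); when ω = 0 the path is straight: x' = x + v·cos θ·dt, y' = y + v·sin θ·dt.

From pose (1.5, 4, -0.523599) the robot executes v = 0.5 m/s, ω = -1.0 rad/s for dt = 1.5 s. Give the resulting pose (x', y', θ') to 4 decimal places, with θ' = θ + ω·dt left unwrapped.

θ' = -0.5236 + -1.0·1.5 = -2.0236
R = v/ω = 0.5/-1.0 = -0.5000
x' = 1.5 + -0.5000·(sin -2.0236 − sin -0.5236) = 1.6996
y' = 4 − -0.5000·(cos -2.0236 − cos -0.5236) = 3.3482

(1.6996, 3.3482, -2.0236)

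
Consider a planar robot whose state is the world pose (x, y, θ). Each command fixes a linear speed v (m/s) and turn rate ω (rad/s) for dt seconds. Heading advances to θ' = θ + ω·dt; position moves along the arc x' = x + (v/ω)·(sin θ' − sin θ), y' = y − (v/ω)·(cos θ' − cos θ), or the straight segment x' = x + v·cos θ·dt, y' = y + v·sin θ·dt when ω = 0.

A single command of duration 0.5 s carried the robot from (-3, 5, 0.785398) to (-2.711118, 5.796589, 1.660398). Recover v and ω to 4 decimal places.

Δθ = 1.660398 − 0.785398 = 0.875000
ω = Δθ/dt = 0.875000/0.5 = 1.7500
R = −Δy/(cos θ' − cos θ) = 1.0000
v = R·ω = 1.0000·1.7500 = 1.7500

v = 1.7500, ω = 1.7500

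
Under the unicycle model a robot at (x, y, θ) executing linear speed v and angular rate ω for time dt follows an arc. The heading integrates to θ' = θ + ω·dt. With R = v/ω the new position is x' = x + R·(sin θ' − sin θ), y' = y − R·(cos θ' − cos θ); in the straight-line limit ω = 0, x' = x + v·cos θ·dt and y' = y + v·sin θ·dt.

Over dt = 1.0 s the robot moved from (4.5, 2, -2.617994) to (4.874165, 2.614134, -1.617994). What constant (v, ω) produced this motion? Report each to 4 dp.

v = -0.7500, ω = 1.0000

Δθ = -1.617994 − -2.617994 = 1.000000
ω = Δθ/dt = 1.000000/1.0 = 1.0000
R = −Δy/(cos θ' − cos θ) = -0.7500
v = R·ω = -0.7500·1.0000 = -0.7500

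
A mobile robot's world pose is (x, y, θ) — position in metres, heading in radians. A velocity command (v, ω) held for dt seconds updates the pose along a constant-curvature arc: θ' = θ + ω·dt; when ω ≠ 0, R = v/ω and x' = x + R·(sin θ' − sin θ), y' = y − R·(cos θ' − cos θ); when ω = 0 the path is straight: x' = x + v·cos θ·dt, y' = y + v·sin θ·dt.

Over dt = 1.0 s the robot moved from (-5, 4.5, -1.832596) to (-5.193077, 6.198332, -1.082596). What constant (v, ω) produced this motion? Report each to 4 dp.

v = -1.7500, ω = 0.7500

Δθ = -1.082596 − -1.832596 = 0.750000
ω = Δθ/dt = 0.750000/1.0 = 0.7500
R = −Δy/(cos θ' − cos θ) = -2.3333
v = R·ω = -2.3333·0.7500 = -1.7500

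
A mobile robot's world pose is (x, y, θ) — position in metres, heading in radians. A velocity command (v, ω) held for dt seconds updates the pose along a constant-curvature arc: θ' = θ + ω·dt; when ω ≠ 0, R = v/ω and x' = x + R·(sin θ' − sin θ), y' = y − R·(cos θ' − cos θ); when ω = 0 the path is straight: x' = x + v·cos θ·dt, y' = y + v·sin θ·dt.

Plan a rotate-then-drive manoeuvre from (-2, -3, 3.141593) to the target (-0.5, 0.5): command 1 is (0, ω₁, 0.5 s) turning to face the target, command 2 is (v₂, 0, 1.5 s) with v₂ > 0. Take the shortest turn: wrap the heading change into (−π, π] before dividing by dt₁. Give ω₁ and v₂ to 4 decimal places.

ω₁ = -3.9514, v₂ = 2.5386

heading to target = atan2(0.5−-3, -0.5−-2) = 1.1659
Δθ = wrap(1.1659 − 3.1416) = -1.9757; ω₁ = Δθ/dt₁ = -3.9514
distance = √((-0.5−-2)² + (0.5−-3)²) = 3.8079; v₂ = distance/dt₂ = 2.5386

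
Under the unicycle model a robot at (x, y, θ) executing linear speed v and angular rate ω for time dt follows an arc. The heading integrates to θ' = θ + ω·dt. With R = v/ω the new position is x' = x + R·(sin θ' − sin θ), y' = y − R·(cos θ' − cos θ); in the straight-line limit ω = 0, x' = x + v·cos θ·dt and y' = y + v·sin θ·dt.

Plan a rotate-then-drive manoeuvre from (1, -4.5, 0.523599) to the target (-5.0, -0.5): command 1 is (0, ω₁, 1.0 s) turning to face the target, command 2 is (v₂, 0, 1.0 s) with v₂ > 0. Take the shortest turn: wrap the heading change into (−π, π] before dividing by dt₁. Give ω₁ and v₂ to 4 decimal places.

heading to target = atan2(-0.5−-4.5, -5−1) = 2.5536
Δθ = wrap(2.5536 − 0.5236) = 2.0300; ω₁ = Δθ/dt₁ = 2.0300
distance = √((-5−1)² + (-0.5−-4.5)²) = 7.2111; v₂ = distance/dt₂ = 7.2111

ω₁ = 2.0300, v₂ = 7.2111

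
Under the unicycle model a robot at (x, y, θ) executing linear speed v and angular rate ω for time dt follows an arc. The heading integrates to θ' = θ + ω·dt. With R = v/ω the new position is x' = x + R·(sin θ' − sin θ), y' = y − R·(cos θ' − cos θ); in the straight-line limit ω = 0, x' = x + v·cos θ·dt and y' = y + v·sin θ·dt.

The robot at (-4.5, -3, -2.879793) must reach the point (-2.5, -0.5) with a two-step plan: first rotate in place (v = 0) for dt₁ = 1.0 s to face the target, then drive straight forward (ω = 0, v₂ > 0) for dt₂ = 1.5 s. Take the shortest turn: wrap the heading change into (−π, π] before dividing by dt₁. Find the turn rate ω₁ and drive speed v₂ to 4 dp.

heading to target = atan2(-0.5−-3, -2.5−-4.5) = 0.8961
Δθ = wrap(0.8961 − -2.8798) = -2.5073; ω₁ = Δθ/dt₁ = -2.5073
distance = √((-2.5−-4.5)² + (-0.5−-3)²) = 3.2016; v₂ = distance/dt₂ = 2.1344

ω₁ = -2.5073, v₂ = 2.1344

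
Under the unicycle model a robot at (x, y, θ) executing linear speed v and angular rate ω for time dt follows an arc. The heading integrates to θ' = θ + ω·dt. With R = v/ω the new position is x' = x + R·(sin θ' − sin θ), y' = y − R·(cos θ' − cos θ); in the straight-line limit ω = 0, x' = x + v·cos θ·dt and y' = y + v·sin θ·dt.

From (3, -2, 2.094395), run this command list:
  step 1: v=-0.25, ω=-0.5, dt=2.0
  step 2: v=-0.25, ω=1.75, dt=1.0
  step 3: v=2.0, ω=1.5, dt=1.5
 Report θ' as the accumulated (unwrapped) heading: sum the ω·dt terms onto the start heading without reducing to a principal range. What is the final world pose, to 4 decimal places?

(1.4687, -4.4533, 5.0944)

step 1: θ'=1.0944 (R=0.5000) → pose (3.0113, -2.4793, 1.0944)
step 2: θ'=2.8444 (R=-0.1429) → pose (3.0964, -2.6814, 2.8444)
step 3: θ'=5.0944 (R=1.3333) → pose (1.4687, -4.4533, 5.0944)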